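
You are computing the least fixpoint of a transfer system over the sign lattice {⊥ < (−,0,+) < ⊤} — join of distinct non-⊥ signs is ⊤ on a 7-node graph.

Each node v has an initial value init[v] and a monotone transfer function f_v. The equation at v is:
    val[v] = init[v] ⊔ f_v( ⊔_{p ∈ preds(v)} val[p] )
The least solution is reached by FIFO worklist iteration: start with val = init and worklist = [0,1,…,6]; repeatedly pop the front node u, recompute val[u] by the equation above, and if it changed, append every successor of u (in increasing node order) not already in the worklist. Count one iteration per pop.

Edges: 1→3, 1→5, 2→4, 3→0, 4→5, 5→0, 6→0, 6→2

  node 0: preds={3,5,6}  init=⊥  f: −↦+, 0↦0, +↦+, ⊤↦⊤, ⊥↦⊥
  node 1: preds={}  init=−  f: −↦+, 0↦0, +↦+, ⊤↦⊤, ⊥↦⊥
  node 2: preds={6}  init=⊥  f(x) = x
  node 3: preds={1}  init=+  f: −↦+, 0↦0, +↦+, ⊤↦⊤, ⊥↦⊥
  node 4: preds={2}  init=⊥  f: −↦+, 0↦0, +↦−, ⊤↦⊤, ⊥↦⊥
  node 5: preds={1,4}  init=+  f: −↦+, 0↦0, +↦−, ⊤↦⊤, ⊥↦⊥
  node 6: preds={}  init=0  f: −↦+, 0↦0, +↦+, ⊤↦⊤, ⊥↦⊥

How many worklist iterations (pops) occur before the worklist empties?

Trace (8 dequeues):
  [1] u=0 | in ⊤ | out ⊤ | prev ⊥ | push {}
  [2] u=1 | in ⊥ | out − | ==
  [3] u=2 | in 0 | out 0 | prev ⊥ | push {}
  [4] u=3 | in − | out + | ==
  [5] u=4 | in 0 | out 0 | prev ⊥ | push {}
  [6] u=5 | in ⊤ | out ⊤ | prev + | push {0}
  [7] u=6 | in ⊥ | out 0 | ==
  [8] u=0 | in ⊤ | out ⊤ | ==

Converged values:
  [0] ⊤
  [1] −
  [2] 0
  [3] +
  [4] 0
  [5] ⊤
  [6] 0

8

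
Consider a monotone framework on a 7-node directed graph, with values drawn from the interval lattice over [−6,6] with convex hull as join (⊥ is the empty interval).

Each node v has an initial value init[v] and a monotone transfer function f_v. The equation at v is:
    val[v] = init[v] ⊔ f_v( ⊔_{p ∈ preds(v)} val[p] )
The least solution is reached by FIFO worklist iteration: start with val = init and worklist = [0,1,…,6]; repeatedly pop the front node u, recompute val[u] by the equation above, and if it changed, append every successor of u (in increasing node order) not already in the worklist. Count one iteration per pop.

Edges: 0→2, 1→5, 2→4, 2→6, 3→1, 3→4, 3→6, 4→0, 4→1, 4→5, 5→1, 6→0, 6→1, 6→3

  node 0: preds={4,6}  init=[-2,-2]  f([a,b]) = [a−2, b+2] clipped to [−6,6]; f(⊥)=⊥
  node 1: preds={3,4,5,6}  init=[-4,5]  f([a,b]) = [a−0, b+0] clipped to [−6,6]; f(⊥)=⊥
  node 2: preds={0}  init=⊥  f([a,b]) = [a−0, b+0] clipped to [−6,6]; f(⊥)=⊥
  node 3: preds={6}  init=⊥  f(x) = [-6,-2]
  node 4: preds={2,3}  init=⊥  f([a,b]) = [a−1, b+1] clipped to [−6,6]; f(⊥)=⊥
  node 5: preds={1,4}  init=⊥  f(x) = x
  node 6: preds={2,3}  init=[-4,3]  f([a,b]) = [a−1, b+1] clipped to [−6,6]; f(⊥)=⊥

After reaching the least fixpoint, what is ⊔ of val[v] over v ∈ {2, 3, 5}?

Trace (14 dequeues):
  [1] u=0 | in [-4,3] | out [-6,5] | prev [-2,-2] | push {}
  [2] u=1 | in [-4,3] | out [-4,5] | ==
  [3] u=2 | in [-6,5] | out [-6,5] | prev ⊥ | push {}
  [4] u=3 | in [-4,3] | out [-6,-2] | prev ⊥ | push {1}
  [5] u=4 | in [-6,5] | out [-6,6] | prev ⊥ | push {0}
  [6] u=5 | in [-6,6] | out [-6,6] | prev ⊥ | push {}
  [7] u=6 | in [-6,5] | out [-6,6] | prev [-4,3] | push {3}
  [8] u=1 | in [-6,6] | out [-6,6] | prev [-4,5] | push {5}
  [9] u=0 | in [-6,6] | out [-6,6] | prev [-6,5] | push {2}
  [10] u=3 | in [-6,6] | out [-6,-2] | ==
  [11] u=5 | in [-6,6] | out [-6,6] | ==
  [12] u=2 | in [-6,6] | out [-6,6] | prev [-6,5] | push {4,6}
  [13] u=4 | in [-6,6] | out [-6,6] | ==
  [14] u=6 | in [-6,6] | out [-6,6] | ==

Converged values:
  [0] [-6,6]
  [1] [-6,6]
  [2] [-6,6]
  [3] [-6,-2]
  [4] [-6,6]
  [5] [-6,6]
  [6] [-6,6]

[-6,6]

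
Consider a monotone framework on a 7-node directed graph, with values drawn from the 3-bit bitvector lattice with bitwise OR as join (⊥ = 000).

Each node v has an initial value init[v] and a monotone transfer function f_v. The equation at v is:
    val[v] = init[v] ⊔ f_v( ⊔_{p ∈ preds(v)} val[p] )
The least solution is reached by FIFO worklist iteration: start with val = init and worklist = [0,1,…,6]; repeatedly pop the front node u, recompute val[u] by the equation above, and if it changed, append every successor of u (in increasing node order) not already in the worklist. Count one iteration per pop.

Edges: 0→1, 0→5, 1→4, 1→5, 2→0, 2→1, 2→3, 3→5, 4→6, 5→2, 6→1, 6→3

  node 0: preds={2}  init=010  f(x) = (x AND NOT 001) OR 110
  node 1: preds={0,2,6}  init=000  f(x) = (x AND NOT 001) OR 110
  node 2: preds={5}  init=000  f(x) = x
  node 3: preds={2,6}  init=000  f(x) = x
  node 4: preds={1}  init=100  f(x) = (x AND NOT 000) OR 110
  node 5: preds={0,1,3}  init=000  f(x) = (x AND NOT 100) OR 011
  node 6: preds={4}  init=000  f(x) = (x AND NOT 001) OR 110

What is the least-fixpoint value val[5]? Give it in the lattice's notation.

Iteration log — 12 steps:
  step 1. node 0  ⊔preds=000  new=110  old=010  +wl: 
  step 2. node 1  ⊔preds=110  new=110  old=000  +wl: 
  step 3. node 2  ⊔preds=000  new=000  stable
  step 4. node 3  ⊔preds=000  new=000  stable
  step 5. node 4  ⊔preds=110  new=110  old=100  +wl: 
  step 6. node 5  ⊔preds=110  new=011  old=000  +wl: 2
  step 7. node 6  ⊔preds=110  new=110  old=000  +wl: 1,3
  step 8. node 2  ⊔preds=011  new=011  old=000  +wl: 0
  step 9. node 1  ⊔preds=111  new=110  stable
  step 10. node 3  ⊔preds=111  new=111  old=000  +wl: 5
  step 11. node 0  ⊔preds=011  new=110  stable
  step 12. node 5  ⊔preds=111  new=011  stable

Least fixpoint reached:
  node 0: 110
  node 1: 110
  node 2: 011
  node 3: 111
  node 4: 110
  node 5: 011
  node 6: 110

011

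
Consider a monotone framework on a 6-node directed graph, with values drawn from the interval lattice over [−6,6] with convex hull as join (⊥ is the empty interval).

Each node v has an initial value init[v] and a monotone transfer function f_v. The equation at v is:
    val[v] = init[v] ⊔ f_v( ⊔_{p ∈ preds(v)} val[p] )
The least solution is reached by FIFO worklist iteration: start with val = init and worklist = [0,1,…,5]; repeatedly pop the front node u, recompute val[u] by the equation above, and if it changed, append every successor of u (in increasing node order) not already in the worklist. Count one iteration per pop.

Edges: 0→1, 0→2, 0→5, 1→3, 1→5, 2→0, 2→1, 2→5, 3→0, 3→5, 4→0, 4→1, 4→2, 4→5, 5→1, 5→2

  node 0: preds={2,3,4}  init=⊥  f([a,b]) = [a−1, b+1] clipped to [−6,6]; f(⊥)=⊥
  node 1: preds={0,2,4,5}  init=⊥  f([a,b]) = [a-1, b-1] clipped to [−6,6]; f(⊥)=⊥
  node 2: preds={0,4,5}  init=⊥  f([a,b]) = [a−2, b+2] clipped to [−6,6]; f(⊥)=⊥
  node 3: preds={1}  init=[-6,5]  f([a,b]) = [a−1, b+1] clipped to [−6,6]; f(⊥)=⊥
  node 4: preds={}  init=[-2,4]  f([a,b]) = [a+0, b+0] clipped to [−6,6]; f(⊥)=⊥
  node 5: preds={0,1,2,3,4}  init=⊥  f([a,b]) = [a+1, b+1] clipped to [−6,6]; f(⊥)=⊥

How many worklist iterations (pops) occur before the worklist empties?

Trace (9 dequeues):
  [1] u=0 | in [-6,5] | out [-6,6] | prev ⊥ | push {}
  [2] u=1 | in [-6,6] | out [-6,5] | prev ⊥ | push {}
  [3] u=2 | in [-6,6] | out [-6,6] | prev ⊥ | push {0,1}
  [4] u=3 | in [-6,5] | out [-6,6] | prev [-6,5] | push {}
  [5] u=4 | in ⊥ | out [-2,4] | ==
  [6] u=5 | in [-6,6] | out [-5,6] | prev ⊥ | push {2}
  [7] u=0 | in [-6,6] | out [-6,6] | ==
  [8] u=1 | in [-6,6] | out [-6,5] | ==
  [9] u=2 | in [-6,6] | out [-6,6] | ==

Converged values:
  [0] [-6,6]
  [1] [-6,5]
  [2] [-6,6]
  [3] [-6,6]
  [4] [-2,4]
  [5] [-5,6]

9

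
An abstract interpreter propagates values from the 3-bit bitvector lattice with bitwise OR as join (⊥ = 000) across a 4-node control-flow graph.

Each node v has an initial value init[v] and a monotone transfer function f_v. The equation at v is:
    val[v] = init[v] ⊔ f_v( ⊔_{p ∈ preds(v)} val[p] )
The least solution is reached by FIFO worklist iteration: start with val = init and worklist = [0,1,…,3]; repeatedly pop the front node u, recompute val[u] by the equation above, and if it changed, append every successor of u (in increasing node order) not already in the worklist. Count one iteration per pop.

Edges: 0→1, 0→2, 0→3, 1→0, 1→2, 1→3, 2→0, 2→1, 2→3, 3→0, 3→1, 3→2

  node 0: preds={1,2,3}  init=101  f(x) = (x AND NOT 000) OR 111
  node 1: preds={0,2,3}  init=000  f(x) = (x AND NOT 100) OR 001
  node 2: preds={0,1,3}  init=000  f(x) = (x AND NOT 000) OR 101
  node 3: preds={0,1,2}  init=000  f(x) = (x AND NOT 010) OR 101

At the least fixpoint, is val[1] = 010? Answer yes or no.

Iteration log — 7 steps:
  step 1. node 0  ⊔preds=000  new=111  old=101  +wl: 
  step 2. node 1  ⊔preds=111  new=011  old=000  +wl: 0
  step 3. node 2  ⊔preds=111  new=111  old=000  +wl: 1
  step 4. node 3  ⊔preds=111  new=101  old=000  +wl: 2
  step 5. node 0  ⊔preds=111  new=111  stable
  step 6. node 1  ⊔preds=111  new=011  stable
  step 7. node 2  ⊔preds=111  new=111  stable

Least fixpoint reached:
  node 0: 111
  node 1: 011
  node 2: 111
  node 3: 101

no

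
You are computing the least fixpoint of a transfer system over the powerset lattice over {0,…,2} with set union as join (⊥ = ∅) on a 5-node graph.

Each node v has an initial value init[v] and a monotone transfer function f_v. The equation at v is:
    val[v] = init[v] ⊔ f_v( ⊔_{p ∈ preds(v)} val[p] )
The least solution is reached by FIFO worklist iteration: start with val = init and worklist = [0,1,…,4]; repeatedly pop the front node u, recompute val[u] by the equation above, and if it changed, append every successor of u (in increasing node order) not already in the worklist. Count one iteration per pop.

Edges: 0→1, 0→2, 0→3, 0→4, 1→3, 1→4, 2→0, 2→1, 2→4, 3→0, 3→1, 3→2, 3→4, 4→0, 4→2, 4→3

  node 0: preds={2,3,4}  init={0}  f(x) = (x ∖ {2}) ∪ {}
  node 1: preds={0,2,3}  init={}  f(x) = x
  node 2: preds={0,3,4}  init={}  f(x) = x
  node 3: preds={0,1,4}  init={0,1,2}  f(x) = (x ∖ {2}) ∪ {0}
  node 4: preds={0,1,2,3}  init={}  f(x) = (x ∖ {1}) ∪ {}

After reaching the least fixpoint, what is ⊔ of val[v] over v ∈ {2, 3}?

Iteration log — 9 steps:
  step 1. node 0  ⊔preds={0,1,2}  new={0,1}  old={0}  +wl: 
  step 2. node 1  ⊔preds={0,1,2}  new={0,1,2}  old={}  +wl: 
  step 3. node 2  ⊔preds={0,1,2}  new={0,1,2}  old={}  +wl: 0,1
  step 4. node 3  ⊔preds={0,1,2}  new={0,1,2}  stable
  step 5. node 4  ⊔preds={0,1,2}  new={0,2}  old={}  +wl: 2,3
  step 6. node 0  ⊔preds={0,1,2}  new={0,1}  stable
  step 7. node 1  ⊔preds={0,1,2}  new={0,1,2}  stable
  step 8. node 2  ⊔preds={0,1,2}  new={0,1,2}  stable
  step 9. node 3  ⊔preds={0,1,2}  new={0,1,2}  stable

Least fixpoint reached:
  node 0: {0,1}
  node 1: {0,1,2}
  node 2: {0,1,2}
  node 3: {0,1,2}
  node 4: {0,2}

{0,1,2}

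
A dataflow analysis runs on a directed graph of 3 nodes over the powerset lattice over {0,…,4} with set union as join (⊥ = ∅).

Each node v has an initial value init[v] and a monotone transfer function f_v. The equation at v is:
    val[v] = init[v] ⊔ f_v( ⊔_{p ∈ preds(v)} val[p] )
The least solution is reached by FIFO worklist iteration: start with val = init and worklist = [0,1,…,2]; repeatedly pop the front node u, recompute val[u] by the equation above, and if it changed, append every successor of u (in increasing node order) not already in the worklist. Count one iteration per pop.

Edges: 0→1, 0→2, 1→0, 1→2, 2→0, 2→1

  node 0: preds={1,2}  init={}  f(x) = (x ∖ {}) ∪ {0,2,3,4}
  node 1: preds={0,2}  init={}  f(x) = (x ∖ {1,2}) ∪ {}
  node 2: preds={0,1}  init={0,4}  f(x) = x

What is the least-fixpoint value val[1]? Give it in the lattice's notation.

Worklist (5 pops):
  #1 pop 0: in={0,4} → {0,2,3,4} (was {}); enqueue []
  #2 pop 1: in={0,2,3,4} → {0,3,4} (was {}); enqueue [0]
  #3 pop 2: in={0,2,3,4} → {0,2,3,4} (was {0,4}); enqueue [1]
  #4 pop 0: in={0,2,3,4} → {0,2,3,4} (no change)
  #5 pop 1: in={0,2,3,4} → {0,3,4} (no change)

Fixpoint:
  val[0] = {0,2,3,4}
  val[1] = {0,3,4}
  val[2] = {0,2,3,4}

{0,3,4}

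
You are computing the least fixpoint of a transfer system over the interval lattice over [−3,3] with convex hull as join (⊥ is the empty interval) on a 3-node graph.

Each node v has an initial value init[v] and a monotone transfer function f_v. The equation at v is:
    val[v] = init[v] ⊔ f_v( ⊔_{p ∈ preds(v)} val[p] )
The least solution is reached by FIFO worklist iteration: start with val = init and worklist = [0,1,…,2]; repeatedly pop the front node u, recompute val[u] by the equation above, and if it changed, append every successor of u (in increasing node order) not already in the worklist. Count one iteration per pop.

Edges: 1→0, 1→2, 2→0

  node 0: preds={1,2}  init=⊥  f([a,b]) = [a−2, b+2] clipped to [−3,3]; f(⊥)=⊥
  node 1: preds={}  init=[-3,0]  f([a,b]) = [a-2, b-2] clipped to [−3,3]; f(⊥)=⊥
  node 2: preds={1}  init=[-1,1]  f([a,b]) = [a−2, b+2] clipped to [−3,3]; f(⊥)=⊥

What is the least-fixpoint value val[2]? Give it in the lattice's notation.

[-3,2]

Worklist (4 pops):
  #1 pop 0: in=[-3,1] → [-3,3] (was ⊥); enqueue []
  #2 pop 1: in=⊥ → [-3,0] (no change)
  #3 pop 2: in=[-3,0] → [-3,2] (was [-1,1]); enqueue [0]
  #4 pop 0: in=[-3,2] → [-3,3] (no change)

Fixpoint:
  val[0] = [-3,3]
  val[1] = [-3,0]
  val[2] = [-3,2]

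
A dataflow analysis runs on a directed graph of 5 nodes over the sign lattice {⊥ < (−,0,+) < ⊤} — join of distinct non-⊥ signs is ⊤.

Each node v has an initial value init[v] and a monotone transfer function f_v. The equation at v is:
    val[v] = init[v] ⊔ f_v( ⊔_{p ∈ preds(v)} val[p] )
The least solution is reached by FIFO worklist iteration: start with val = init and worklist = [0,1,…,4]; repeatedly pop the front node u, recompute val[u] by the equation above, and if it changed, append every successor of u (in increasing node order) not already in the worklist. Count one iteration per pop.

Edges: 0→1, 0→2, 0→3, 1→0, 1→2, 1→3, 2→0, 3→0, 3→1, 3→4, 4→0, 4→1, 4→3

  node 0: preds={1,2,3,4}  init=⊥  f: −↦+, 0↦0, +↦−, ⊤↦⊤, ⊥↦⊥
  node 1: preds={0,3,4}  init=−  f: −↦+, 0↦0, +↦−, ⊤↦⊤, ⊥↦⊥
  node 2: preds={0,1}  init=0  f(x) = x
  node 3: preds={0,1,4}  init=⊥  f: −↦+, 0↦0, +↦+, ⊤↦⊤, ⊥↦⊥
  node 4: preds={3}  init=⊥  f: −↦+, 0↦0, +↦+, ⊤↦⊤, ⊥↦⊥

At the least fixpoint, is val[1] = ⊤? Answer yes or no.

Worklist (8 pops):
  #1 pop 0: in=⊤ → ⊤ (was ⊥); enqueue []
  #2 pop 1: in=⊤ → ⊤ (was −); enqueue [0]
  #3 pop 2: in=⊤ → ⊤ (was 0); enqueue []
  #4 pop 3: in=⊤ → ⊤ (was ⊥); enqueue [1]
  #5 pop 4: in=⊤ → ⊤ (was ⊥); enqueue [3]
  #6 pop 0: in=⊤ → ⊤ (no change)
  #7 pop 1: in=⊤ → ⊤ (no change)
  #8 pop 3: in=⊤ → ⊤ (no change)

Fixpoint:
  val[0] = ⊤
  val[1] = ⊤
  val[2] = ⊤
  val[3] = ⊤
  val[4] = ⊤

yes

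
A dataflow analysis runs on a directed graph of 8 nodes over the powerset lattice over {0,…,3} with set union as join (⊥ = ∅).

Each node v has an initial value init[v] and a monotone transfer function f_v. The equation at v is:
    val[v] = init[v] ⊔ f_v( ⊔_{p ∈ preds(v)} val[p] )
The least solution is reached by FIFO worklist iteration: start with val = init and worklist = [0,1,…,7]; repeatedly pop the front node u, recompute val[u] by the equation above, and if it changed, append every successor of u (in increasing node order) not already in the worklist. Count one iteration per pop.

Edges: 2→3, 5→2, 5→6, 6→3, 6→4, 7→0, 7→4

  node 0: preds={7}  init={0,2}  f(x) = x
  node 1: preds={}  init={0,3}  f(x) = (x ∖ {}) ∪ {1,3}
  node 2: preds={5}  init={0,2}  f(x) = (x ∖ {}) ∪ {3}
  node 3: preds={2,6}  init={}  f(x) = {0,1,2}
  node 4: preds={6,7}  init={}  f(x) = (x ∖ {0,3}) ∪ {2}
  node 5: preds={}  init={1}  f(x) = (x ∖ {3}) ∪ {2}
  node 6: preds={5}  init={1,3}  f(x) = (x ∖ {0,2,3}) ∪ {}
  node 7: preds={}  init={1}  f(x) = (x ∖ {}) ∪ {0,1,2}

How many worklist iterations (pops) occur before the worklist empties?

11

Worklist (11 pops):
  #1 pop 0: in={1} → {0,1,2} (was {0,2}); enqueue []
  #2 pop 1: in={} → {0,1,3} (was {0,3}); enqueue []
  #3 pop 2: in={1} → {0,1,2,3} (was {0,2}); enqueue []
  #4 pop 3: in={0,1,2,3} → {0,1,2} (was {}); enqueue []
  #5 pop 4: in={1,3} → {1,2} (was {}); enqueue []
  #6 pop 5: in={} → {1,2} (was {1}); enqueue [2]
  #7 pop 6: in={1,2} → {1,3} (no change)
  #8 pop 7: in={} → {0,1,2} (was {1}); enqueue [0,4]
  #9 pop 2: in={1,2} → {0,1,2,3} (no change)
  #10 pop 0: in={0,1,2} → {0,1,2} (no change)
  #11 pop 4: in={0,1,2,3} → {1,2} (no change)

Fixpoint:
  val[0] = {0,1,2}
  val[1] = {0,1,3}
  val[2] = {0,1,2,3}
  val[3] = {0,1,2}
  val[4] = {1,2}
  val[5] = {1,2}
  val[6] = {1,3}
  val[7] = {0,1,2}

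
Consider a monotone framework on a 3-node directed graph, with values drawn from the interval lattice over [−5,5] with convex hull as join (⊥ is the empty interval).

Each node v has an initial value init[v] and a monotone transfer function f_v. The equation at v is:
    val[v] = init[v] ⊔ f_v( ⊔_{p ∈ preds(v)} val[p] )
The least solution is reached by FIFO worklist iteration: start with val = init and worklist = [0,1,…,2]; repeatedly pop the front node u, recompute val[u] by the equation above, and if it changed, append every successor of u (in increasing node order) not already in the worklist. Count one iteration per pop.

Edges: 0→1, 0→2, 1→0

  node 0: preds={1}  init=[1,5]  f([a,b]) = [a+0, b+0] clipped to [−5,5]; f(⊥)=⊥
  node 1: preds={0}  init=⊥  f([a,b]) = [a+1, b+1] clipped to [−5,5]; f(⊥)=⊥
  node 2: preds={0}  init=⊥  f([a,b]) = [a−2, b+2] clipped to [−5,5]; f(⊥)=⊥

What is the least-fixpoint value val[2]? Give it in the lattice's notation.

[-1,5]

Worklist (4 pops):
  #1 pop 0: in=⊥ → [1,5] (no change)
  #2 pop 1: in=[1,5] → [2,5] (was ⊥); enqueue [0]
  #3 pop 2: in=[1,5] → [-1,5] (was ⊥); enqueue []
  #4 pop 0: in=[2,5] → [1,5] (no change)

Fixpoint:
  val[0] = [1,5]
  val[1] = [2,5]
  val[2] = [-1,5]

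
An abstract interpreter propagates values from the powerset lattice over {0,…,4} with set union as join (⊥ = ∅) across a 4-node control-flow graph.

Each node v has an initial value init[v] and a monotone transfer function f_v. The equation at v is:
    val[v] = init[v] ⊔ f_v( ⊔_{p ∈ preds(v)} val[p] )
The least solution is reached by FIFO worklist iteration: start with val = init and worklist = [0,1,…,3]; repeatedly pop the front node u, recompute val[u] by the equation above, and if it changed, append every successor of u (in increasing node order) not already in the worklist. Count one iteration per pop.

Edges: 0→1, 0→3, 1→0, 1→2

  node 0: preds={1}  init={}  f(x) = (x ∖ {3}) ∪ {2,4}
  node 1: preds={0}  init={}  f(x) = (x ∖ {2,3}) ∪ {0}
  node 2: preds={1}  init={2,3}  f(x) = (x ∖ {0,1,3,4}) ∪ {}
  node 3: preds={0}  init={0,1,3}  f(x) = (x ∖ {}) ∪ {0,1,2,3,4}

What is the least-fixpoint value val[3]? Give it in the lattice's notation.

{0,1,2,3,4}

Trace (7 dequeues):
  [1] u=0 | in {} | out {2,4} | prev {} | push {}
  [2] u=1 | in {2,4} | out {0,4} | prev {} | push {0}
  [3] u=2 | in {0,4} | out {2,3} | ==
  [4] u=3 | in {2,4} | out {0,1,2,3,4} | prev {0,1,3} | push {}
  [5] u=0 | in {0,4} | out {0,2,4} | prev {2,4} | push {1,3}
  [6] u=1 | in {0,2,4} | out {0,4} | ==
  [7] u=3 | in {0,2,4} | out {0,1,2,3,4} | ==

Converged values:
  [0] {0,2,4}
  [1] {0,4}
  [2] {2,3}
  [3] {0,1,2,3,4}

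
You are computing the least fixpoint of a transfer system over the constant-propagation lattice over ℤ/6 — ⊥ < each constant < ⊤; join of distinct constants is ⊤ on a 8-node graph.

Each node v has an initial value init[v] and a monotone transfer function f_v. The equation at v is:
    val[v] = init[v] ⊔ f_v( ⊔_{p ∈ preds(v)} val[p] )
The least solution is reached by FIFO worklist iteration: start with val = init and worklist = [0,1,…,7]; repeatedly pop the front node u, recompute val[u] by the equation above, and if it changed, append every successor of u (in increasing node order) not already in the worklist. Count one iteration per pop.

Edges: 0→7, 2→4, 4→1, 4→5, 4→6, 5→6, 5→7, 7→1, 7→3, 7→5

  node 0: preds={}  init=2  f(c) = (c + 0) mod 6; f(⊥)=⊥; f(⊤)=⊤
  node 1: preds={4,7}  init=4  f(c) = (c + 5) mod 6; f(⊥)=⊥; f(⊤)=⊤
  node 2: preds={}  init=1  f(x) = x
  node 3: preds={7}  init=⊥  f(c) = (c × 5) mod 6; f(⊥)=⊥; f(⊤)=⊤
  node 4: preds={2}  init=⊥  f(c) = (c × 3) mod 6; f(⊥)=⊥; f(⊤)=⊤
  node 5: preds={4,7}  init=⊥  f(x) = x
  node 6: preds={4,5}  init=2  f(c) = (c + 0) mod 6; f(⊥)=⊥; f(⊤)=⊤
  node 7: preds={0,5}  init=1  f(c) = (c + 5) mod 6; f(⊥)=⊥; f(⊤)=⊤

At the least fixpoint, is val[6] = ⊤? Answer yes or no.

Iteration log — 11 steps:
  step 1. node 0  ⊔preds=⊥  new=2  stable
  step 2. node 1  ⊔preds=1  new=⊤  old=4  +wl: 
  step 3. node 2  ⊔preds=⊥  new=1  stable
  step 4. node 3  ⊔preds=1  new=5  old=⊥  +wl: 
  step 5. node 4  ⊔preds=1  new=3  old=⊥  +wl: 1
  step 6. node 5  ⊔preds=⊤  new=⊤  old=⊥  +wl: 
  step 7. node 6  ⊔preds=⊤  new=⊤  old=2  +wl: 
  step 8. node 7  ⊔preds=⊤  new=⊤  old=1  +wl: 3,5
  step 9. node 1  ⊔preds=⊤  new=⊤  stable
  step 10. node 3  ⊔preds=⊤  new=⊤  old=5  +wl: 
  step 11. node 5  ⊔preds=⊤  new=⊤  stable

Least fixpoint reached:
  node 0: 2
  node 1: ⊤
  node 2: 1
  node 3: ⊤
  node 4: 3
  node 5: ⊤
  node 6: ⊤
  node 7: ⊤

yes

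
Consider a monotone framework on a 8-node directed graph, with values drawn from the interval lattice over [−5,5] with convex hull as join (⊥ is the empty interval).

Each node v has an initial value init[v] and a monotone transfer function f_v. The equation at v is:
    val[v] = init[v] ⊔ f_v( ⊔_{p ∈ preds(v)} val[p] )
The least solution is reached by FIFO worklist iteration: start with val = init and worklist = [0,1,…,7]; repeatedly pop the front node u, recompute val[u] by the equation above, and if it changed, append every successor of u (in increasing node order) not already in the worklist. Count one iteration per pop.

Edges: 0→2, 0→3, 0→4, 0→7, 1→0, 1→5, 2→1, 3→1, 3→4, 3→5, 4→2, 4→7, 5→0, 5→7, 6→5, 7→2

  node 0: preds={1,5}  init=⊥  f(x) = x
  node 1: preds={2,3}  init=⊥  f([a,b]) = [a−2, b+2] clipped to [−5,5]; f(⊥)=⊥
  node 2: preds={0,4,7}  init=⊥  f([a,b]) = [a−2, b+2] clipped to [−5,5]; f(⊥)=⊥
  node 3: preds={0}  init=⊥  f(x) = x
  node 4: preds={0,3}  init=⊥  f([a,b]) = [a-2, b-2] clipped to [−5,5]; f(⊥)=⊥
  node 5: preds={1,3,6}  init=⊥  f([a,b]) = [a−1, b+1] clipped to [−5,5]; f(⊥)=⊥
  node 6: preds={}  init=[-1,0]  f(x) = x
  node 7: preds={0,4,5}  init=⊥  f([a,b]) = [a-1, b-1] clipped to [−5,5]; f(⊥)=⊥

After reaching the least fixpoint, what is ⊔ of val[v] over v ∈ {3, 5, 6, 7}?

[-5,5]

Iteration log — 25 steps:
  step 1. node 0  ⊔preds=⊥  new=⊥  stable
  step 2. node 1  ⊔preds=⊥  new=⊥  stable
  step 3. node 2  ⊔preds=⊥  new=⊥  stable
  step 4. node 3  ⊔preds=⊥  new=⊥  stable
  step 5. node 4  ⊔preds=⊥  new=⊥  stable
  step 6. node 5  ⊔preds=[-1,0]  new=[-2,1]  old=⊥  +wl: 0
  step 7. node 6  ⊔preds=⊥  new=[-1,0]  stable
  step 8. node 7  ⊔preds=[-2,1]  new=[-3,0]  old=⊥  +wl: 2
  step 9. node 0  ⊔preds=[-2,1]  new=[-2,1]  old=⊥  +wl: 3,4,7
  step 10. node 2  ⊔preds=[-3,1]  new=[-5,3]  old=⊥  +wl: 1
  step 11. node 3  ⊔preds=[-2,1]  new=[-2,1]  old=⊥  +wl: 5
  step 12. node 4  ⊔preds=[-2,1]  new=[-4,-1]  old=⊥  +wl: 2
  step 13. node 7  ⊔preds=[-4,1]  new=[-5,0]  old=[-3,0]  +wl: 
  step 14. node 1  ⊔preds=[-5,3]  new=[-5,5]  old=⊥  +wl: 0
  step 15. node 5  ⊔preds=[-5,5]  new=[-5,5]  old=[-2,1]  +wl: 7
  step 16. node 2  ⊔preds=[-5,1]  new=[-5,3]  stable
  step 17. node 0  ⊔preds=[-5,5]  new=[-5,5]  old=[-2,1]  +wl: 2,3,4
  step 18. node 7  ⊔preds=[-5,5]  new=[-5,4]  old=[-5,0]  +wl: 
  step 19. node 2  ⊔preds=[-5,5]  new=[-5,5]  old=[-5,3]  +wl: 1
  step 20. node 3  ⊔preds=[-5,5]  new=[-5,5]  old=[-2,1]  +wl: 5
  step 21. node 4  ⊔preds=[-5,5]  new=[-5,3]  old=[-4,-1]  +wl: 2,7
  step 22. node 1  ⊔preds=[-5,5]  new=[-5,5]  stable
  step 23. node 5  ⊔preds=[-5,5]  new=[-5,5]  stable
  step 24. node 2  ⊔preds=[-5,5]  new=[-5,5]  stable
  step 25. node 7  ⊔preds=[-5,5]  new=[-5,4]  stable

Least fixpoint reached:
  node 0: [-5,5]
  node 1: [-5,5]
  node 2: [-5,5]
  node 3: [-5,5]
  node 4: [-5,3]
  node 5: [-5,5]
  node 6: [-1,0]
  node 7: [-5,4]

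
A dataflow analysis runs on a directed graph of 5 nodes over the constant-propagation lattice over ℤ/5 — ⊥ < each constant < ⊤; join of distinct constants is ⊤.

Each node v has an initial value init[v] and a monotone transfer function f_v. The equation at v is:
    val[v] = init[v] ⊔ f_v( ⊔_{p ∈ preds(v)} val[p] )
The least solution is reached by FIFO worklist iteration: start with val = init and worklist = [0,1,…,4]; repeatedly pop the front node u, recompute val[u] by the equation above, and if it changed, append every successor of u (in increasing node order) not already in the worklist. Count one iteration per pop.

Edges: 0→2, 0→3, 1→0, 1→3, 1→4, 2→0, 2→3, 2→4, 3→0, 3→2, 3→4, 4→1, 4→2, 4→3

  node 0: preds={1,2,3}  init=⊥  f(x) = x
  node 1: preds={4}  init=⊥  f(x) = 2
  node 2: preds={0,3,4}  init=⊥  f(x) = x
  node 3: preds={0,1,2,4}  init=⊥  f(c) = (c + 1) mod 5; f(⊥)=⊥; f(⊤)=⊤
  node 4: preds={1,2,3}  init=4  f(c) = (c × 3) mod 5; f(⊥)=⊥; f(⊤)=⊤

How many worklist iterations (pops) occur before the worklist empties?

11

Trace (11 dequeues):
  [1] u=0 | in ⊥ | out ⊥ | ==
  [2] u=1 | in 4 | out 2 | prev ⊥ | push {0}
  [3] u=2 | in 4 | out 4 | prev ⊥ | push {}
  [4] u=3 | in ⊤ | out ⊤ | prev ⊥ | push {2}
  [5] u=4 | in ⊤ | out ⊤ | prev 4 | push {1,3}
  [6] u=0 | in ⊤ | out ⊤ | prev ⊥ | push {}
  [7] u=2 | in ⊤ | out ⊤ | prev 4 | push {0,4}
  [8] u=1 | in ⊤ | out 2 | ==
  [9] u=3 | in ⊤ | out ⊤ | ==
  [10] u=0 | in ⊤ | out ⊤ | ==
  [11] u=4 | in ⊤ | out ⊤ | ==

Converged values:
  [0] ⊤
  [1] 2
  [2] ⊤
  [3] ⊤
  [4] ⊤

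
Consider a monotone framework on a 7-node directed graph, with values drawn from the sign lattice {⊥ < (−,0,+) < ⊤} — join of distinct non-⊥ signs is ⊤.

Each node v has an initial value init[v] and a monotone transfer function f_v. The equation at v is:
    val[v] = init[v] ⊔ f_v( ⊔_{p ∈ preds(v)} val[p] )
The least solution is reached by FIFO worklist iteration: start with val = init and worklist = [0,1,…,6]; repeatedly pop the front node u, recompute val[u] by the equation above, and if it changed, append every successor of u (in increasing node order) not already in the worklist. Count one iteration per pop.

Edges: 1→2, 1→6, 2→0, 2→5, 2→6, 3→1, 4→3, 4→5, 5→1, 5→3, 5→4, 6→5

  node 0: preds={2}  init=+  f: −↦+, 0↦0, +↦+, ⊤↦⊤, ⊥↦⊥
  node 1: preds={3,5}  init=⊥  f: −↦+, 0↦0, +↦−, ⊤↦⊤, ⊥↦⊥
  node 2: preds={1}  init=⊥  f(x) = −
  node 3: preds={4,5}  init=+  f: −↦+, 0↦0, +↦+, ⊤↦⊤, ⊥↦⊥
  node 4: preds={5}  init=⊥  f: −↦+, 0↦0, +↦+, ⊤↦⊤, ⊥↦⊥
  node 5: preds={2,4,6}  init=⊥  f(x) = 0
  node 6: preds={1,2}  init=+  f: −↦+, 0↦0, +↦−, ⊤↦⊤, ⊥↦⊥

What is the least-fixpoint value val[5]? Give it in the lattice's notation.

Iteration log — 16 steps:
  step 1. node 0  ⊔preds=⊥  new=+  stable
  step 2. node 1  ⊔preds=+  new=−  old=⊥  +wl: 
  step 3. node 2  ⊔preds=−  new=−  old=⊥  +wl: 0
  step 4. node 3  ⊔preds=⊥  new=+  stable
  step 5. node 4  ⊔preds=⊥  new=⊥  stable
  step 6. node 5  ⊔preds=⊤  new=0  old=⊥  +wl: 1,3,4
  step 7. node 6  ⊔preds=−  new=+  stable
  step 8. node 0  ⊔preds=−  new=+  stable
  step 9. node 1  ⊔preds=⊤  new=⊤  old=−  +wl: 2,6
  step 10. node 3  ⊔preds=0  new=⊤  old=+  +wl: 1
  step 11. node 4  ⊔preds=0  new=0  old=⊥  +wl: 3,5
  step 12. node 2  ⊔preds=⊤  new=−  stable
  step 13. node 6  ⊔preds=⊤  new=⊤  old=+  +wl: 
  step 14. node 1  ⊔preds=⊤  new=⊤  stable
  step 15. node 3  ⊔preds=0  new=⊤  stable
  step 16. node 5  ⊔preds=⊤  new=0  stable

Least fixpoint reached:
  node 0: +
  node 1: ⊤
  node 2: −
  node 3: ⊤
  node 4: 0
  node 5: 0
  node 6: ⊤

0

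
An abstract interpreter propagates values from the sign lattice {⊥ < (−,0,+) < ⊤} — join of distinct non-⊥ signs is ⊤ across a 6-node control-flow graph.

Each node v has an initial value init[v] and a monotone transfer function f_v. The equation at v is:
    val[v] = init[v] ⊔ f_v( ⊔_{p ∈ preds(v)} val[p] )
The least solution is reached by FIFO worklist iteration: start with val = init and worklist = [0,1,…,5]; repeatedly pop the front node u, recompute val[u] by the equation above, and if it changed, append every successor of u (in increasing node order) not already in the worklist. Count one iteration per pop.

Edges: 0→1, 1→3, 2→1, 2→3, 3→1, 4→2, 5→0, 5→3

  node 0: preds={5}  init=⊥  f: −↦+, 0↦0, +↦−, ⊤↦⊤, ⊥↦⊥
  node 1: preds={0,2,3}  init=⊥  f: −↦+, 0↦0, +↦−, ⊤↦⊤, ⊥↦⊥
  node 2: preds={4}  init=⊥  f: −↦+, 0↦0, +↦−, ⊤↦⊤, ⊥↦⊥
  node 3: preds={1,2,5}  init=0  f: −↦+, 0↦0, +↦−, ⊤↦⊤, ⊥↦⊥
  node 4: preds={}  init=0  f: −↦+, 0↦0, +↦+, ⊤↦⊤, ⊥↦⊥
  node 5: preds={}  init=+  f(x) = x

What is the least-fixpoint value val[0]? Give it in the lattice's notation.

−

Iteration log — 7 steps:
  step 1. node 0  ⊔preds=+  new=−  old=⊥  +wl: 
  step 2. node 1  ⊔preds=⊤  new=⊤  old=⊥  +wl: 
  step 3. node 2  ⊔preds=0  new=0  old=⊥  +wl: 1
  step 4. node 3  ⊔preds=⊤  new=⊤  old=0  +wl: 
  step 5. node 4  ⊔preds=⊥  new=0  stable
  step 6. node 5  ⊔preds=⊥  new=+  stable
  step 7. node 1  ⊔preds=⊤  new=⊤  stable

Least fixpoint reached:
  node 0: −
  node 1: ⊤
  node 2: 0
  node 3: ⊤
  node 4: 0
  node 5: +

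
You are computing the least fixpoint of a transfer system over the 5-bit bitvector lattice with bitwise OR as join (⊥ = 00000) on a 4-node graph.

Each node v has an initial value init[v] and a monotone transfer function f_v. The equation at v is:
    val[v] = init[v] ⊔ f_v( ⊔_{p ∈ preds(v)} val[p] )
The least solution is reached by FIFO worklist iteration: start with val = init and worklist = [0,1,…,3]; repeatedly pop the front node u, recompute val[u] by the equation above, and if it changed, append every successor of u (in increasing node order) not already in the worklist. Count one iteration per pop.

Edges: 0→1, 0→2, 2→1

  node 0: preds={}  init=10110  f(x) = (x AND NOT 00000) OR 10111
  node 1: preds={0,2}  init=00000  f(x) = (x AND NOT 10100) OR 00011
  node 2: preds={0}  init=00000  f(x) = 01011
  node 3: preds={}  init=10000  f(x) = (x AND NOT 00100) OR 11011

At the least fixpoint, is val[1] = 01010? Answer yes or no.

no

Iteration log — 5 steps:
  step 1. node 0  ⊔preds=00000  new=10111  old=10110  +wl: 
  step 2. node 1  ⊔preds=10111  new=00011  old=00000  +wl: 
  step 3. node 2  ⊔preds=10111  new=01011  old=00000  +wl: 1
  step 4. node 3  ⊔preds=00000  new=11011  old=10000  +wl: 
  step 5. node 1  ⊔preds=11111  new=01011  old=00011  +wl: 

Least fixpoint reached:
  node 0: 10111
  node 1: 01011
  node 2: 01011
  node 3: 11011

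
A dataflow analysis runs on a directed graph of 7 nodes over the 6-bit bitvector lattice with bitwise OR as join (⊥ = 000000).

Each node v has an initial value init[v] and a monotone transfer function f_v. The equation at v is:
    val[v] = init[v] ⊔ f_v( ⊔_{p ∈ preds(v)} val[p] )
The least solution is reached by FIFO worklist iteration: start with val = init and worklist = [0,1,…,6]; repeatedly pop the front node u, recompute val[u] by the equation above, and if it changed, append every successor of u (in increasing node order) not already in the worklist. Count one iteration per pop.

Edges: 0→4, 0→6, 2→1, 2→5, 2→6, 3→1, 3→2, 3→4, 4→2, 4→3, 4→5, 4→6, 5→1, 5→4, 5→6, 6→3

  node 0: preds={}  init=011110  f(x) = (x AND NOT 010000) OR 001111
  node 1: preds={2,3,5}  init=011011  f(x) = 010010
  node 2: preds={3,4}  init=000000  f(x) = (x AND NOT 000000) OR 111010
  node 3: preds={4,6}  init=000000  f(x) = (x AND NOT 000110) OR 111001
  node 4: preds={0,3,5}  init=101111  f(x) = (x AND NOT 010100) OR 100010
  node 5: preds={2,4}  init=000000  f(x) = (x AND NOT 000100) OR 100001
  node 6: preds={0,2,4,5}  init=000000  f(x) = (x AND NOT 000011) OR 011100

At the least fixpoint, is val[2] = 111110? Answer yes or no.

Trace (11 dequeues):
  [1] u=0 | in 000000 | out 011111 | prev 011110 | push {}
  [2] u=1 | in 000000 | out 011011 | ==
  [3] u=2 | in 101111 | out 111111 | prev 000000 | push {1}
  [4] u=3 | in 101111 | out 111001 | prev 000000 | push {2}
  [5] u=4 | in 111111 | out 101111 | ==
  [6] u=5 | in 111111 | out 111011 | prev 000000 | push {4}
  [7] u=6 | in 111111 | out 111100 | prev 000000 | push {3}
  [8] u=1 | in 111111 | out 011011 | ==
  [9] u=2 | in 111111 | out 111111 | ==
  [10] u=4 | in 111111 | out 101111 | ==
  [11] u=3 | in 111111 | out 111001 | ==

Converged values:
  [0] 011111
  [1] 011011
  [2] 111111
  [3] 111001
  [4] 101111
  [5] 111011
  [6] 111100

no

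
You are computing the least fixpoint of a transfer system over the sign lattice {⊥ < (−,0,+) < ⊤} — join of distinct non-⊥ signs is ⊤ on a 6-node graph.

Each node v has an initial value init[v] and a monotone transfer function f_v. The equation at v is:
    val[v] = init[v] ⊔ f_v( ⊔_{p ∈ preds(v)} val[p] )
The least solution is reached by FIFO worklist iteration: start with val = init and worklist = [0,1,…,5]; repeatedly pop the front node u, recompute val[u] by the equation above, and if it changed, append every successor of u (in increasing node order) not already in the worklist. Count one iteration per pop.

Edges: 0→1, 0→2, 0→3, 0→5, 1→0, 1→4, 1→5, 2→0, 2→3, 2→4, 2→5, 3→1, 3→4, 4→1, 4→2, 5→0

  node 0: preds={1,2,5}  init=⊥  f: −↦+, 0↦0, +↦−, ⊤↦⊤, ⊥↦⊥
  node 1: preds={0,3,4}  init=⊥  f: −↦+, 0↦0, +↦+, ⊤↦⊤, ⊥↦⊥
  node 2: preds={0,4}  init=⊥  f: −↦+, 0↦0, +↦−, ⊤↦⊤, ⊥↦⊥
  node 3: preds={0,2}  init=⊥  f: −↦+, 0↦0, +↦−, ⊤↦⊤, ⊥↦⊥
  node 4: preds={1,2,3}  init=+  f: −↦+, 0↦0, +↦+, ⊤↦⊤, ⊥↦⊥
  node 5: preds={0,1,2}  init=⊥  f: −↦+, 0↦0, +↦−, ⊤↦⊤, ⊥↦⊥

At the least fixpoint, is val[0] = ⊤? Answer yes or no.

yes

Trace (14 dequeues):
  [1] u=0 | in ⊥ | out ⊥ | ==
  [2] u=1 | in + | out + | prev ⊥ | push {0}
  [3] u=2 | in + | out − | prev ⊥ | push {}
  [4] u=3 | in − | out + | prev ⊥ | push {1}
  [5] u=4 | in ⊤ | out ⊤ | prev + | push {2}
  [6] u=5 | in ⊤ | out ⊤ | prev ⊥ | push {}
  [7] u=0 | in ⊤ | out ⊤ | prev ⊥ | push {3,5}
  [8] u=1 | in ⊤ | out ⊤ | prev + | push {0,4}
  [9] u=2 | in ⊤ | out ⊤ | prev − | push {}
  [10] u=3 | in ⊤ | out ⊤ | prev + | push {1}
  [11] u=5 | in ⊤ | out ⊤ | ==
  [12] u=0 | in ⊤ | out ⊤ | ==
  [13] u=4 | in ⊤ | out ⊤ | ==
  [14] u=1 | in ⊤ | out ⊤ | ==

Converged values:
  [0] ⊤
  [1] ⊤
  [2] ⊤
  [3] ⊤
  [4] ⊤
  [5] ⊤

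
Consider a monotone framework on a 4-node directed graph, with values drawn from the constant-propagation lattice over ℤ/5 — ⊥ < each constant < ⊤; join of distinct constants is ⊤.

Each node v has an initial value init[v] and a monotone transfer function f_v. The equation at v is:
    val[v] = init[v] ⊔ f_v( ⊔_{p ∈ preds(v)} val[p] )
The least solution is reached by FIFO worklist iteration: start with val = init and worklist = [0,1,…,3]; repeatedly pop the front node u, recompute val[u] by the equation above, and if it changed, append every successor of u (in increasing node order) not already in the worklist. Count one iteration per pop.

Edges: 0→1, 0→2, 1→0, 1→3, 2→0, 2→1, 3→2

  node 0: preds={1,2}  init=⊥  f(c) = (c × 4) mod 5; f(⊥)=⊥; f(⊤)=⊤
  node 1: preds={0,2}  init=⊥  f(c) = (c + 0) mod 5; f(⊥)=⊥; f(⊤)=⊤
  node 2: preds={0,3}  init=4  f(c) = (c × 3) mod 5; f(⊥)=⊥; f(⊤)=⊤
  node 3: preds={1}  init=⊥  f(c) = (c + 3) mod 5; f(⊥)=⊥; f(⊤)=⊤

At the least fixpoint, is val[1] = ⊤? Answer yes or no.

Iteration log — 7 steps:
  step 1. node 0  ⊔preds=4  new=1  old=⊥  +wl: 
  step 2. node 1  ⊔preds=⊤  new=⊤  old=⊥  +wl: 0
  step 3. node 2  ⊔preds=1  new=⊤  old=4  +wl: 1
  step 4. node 3  ⊔preds=⊤  new=⊤  old=⊥  +wl: 2
  step 5. node 0  ⊔preds=⊤  new=⊤  old=1  +wl: 
  step 6. node 1  ⊔preds=⊤  new=⊤  stable
  step 7. node 2  ⊔preds=⊤  new=⊤  stable

Least fixpoint reached:
  node 0: ⊤
  node 1: ⊤
  node 2: ⊤
  node 3: ⊤

yes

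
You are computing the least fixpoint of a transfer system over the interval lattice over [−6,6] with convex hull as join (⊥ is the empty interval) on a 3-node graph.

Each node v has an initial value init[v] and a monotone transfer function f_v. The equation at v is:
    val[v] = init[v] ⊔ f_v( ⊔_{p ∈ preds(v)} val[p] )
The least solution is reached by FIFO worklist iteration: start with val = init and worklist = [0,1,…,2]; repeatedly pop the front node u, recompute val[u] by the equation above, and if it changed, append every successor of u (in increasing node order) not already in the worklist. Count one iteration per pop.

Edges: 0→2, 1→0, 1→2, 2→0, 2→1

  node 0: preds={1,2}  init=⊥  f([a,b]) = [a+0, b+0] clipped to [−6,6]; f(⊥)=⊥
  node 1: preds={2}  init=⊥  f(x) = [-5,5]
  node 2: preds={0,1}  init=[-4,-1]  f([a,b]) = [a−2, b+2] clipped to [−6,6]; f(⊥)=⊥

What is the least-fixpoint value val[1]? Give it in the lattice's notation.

[-5,5]

Iteration log — 6 steps:
  step 1. node 0  ⊔preds=[-4,-1]  new=[-4,-1]  old=⊥  +wl: 
  step 2. node 1  ⊔preds=[-4,-1]  new=[-5,5]  old=⊥  +wl: 0
  step 3. node 2  ⊔preds=[-5,5]  new=[-6,6]  old=[-4,-1]  +wl: 1
  step 4. node 0  ⊔preds=[-6,6]  new=[-6,6]  old=[-4,-1]  +wl: 2
  step 5. node 1  ⊔preds=[-6,6]  new=[-5,5]  stable
  step 6. node 2  ⊔preds=[-6,6]  new=[-6,6]  stable

Least fixpoint reached:
  node 0: [-6,6]
  node 1: [-5,5]
  node 2: [-6,6]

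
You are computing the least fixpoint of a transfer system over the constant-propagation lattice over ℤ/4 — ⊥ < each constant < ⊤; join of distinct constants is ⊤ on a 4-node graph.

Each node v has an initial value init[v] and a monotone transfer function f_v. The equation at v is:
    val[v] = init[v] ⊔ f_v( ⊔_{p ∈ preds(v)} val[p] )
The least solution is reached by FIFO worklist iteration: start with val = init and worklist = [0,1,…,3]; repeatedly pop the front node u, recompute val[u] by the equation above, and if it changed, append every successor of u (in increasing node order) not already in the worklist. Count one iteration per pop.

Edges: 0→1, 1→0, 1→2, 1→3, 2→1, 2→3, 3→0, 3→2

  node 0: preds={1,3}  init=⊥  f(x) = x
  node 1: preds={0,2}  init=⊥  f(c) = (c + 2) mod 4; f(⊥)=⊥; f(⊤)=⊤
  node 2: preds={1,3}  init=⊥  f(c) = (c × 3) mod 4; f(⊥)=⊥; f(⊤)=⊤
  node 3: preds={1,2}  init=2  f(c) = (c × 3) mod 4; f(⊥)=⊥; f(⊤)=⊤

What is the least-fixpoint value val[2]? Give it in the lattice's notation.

⊤

Worklist (9 pops):
  #1 pop 0: in=2 → 2 (was ⊥); enqueue []
  #2 pop 1: in=2 → 0 (was ⊥); enqueue [0]
  #3 pop 2: in=⊤ → ⊤ (was ⊥); enqueue [1]
  #4 pop 3: in=⊤ → ⊤ (was 2); enqueue [2]
  #5 pop 0: in=⊤ → ⊤ (was 2); enqueue []
  #6 pop 1: in=⊤ → ⊤ (was 0); enqueue [0,3]
  #7 pop 2: in=⊤ → ⊤ (no change)
  #8 pop 0: in=⊤ → ⊤ (no change)
  #9 pop 3: in=⊤ → ⊤ (no change)

Fixpoint:
  val[0] = ⊤
  val[1] = ⊤
  val[2] = ⊤
  val[3] = ⊤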